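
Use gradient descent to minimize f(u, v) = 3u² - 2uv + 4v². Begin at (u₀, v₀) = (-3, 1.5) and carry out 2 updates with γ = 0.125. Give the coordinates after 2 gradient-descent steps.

(-0.28125, -0.09375)

∇f = (6u - 2v, -2u + 8v)
Step 1: at (-3, 1.5), ∇f = (-21, 18) → (-3, 1.5) − 0.125·(-21, 18) = (-0.375, -0.75)
Step 2: at (-0.375, -0.75), ∇f = (-0.75, -5.25) → (-0.375, -0.75) − 0.125·(-0.75, -5.25) = (-0.28125, -0.09375)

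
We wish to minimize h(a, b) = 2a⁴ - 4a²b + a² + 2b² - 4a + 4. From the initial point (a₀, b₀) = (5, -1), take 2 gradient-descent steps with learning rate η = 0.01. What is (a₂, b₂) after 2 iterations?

∇h = (8a³ - 8ab + 2a - 4, -4a² + 4b)
(a₁, b₁) = (5, -1) − 0.01·(1046, -104) = (-5.46, 0.04)
(a₂, b₂) = (-5.46, 0.04) − 0.01·(-1315.343488, -119.0864) = (7.69343488, 1.230864)

(7.69343488, 1.230864)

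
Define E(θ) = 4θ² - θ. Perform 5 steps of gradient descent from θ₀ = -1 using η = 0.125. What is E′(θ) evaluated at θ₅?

0

E′(θ) = 8θ - 1
Step 1: E′(-1) = -9; θ₁ = -1 − 0.125·(-9) = 0.125
Step 2: E′(0.125) = 0; θ₂ = 0.125 − 0.125·0 = 0.125
Step 3: E′(0.125) = 0; θ₃ = 0.125 − 0.125·0 = 0.125
Step 4: E′(0.125) = 0; θ₄ = 0.125 − 0.125·0 = 0.125
Step 5: E′(0.125) = 0; θ₅ = 0.125 − 0.125·0 = 0.125
E′(θ) at (0.125) = 0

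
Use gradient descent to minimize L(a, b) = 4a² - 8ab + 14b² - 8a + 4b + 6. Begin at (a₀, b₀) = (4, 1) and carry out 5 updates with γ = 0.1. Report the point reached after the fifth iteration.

∇L = (8a - 8b - 8, -8a + 28b + 4)
(a₁, b₁) = (4, 1) − 0.1·(16, 0) = (2.4, 1)
(a₂, b₂) = (2.4, 1) − 0.1·(3.2, 12.8) = (2.08, -0.28)
(a₃, b₃) = (2.08, -0.28) − 0.1·(10.88, -20.48) = (0.992, 1.768)
(a₄, b₄) = (0.992, 1.768) − 0.1·(-14.208, 45.568) = (2.4128, -2.7888)
(a₅, b₅) = (2.4128, -2.7888) − 0.1·(33.6128, -93.3888) = (-0.94848, 6.55008)

(-0.94848, 6.55008)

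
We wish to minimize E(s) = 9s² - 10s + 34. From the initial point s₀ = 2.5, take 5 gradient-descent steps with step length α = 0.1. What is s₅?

E′(s) = 18s - 10
s₁ = 2.5 − 0.1·35 = -1
s₂ = -1 − 0.1·(-28) = 1.8
s₃ = 1.8 − 0.1·22.4 = -0.44
s₄ = -0.44 − 0.1·(-17.92) = 1.352
s₅ = 1.352 − 0.1·14.336 = -0.0816

-0.0816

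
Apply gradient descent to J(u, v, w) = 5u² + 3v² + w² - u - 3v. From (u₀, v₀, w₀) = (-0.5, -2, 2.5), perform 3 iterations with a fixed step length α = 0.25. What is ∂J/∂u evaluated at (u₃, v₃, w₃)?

20.25

∇J = (10u - 1, 6v - 3, 2w)
(u₁, v₁, w₁) = (-0.5, -2, 2.5) − 0.25·(-6, -15, 5) = (1, 1.75, 1.25)
(u₂, v₂, w₂) = (1, 1.75, 1.25) − 0.25·(9, 7.5, 2.5) = (-1.25, -0.125, 0.625)
(u₃, v₃, w₃) = (-1.25, -0.125, 0.625) − 0.25·(-13.5, -3.75, 1.25) = (2.125, 0.8125, 0.3125)
∂J/∂u at (2.125, 0.8125, 0.3125) = 20.25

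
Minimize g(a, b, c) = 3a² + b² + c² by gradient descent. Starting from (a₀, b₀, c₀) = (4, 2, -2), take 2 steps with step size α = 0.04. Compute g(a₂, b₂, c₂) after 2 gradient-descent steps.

∇g = (6a, 2b, 2c)
(a₁, b₁, c₁) = (4, 2, -2) − 0.04·(24, 4, -4) = (3.04, 1.84, -1.84)
(a₂, b₂, c₂) = (3.04, 1.84, -1.84) − 0.04·(18.24, 3.68, -3.68) = (2.3104, 1.6928, -1.6928)
g(2.3104, 1.6928, -1.6928) = 21.74498816

21.74498816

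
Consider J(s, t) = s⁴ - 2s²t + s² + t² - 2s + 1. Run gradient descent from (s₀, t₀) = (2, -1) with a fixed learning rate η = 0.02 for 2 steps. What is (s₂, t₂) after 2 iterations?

∇J = (4s³ - 4st + 2s - 2, -2s² + 2t)
(s₁, t₁) = (2, -1) − 0.02·(42, -10) = (1.16, -0.8)
(s₂, t₂) = (1.16, -0.8) − 0.02·(10.275584, -4.2912) = (0.95448832, -0.714176)

(0.95448832, -0.714176)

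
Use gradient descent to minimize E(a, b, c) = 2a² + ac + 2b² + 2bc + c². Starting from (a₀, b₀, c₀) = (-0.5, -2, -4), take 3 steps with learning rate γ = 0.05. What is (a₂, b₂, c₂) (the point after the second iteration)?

(0.00875, -0.6225, -2.9075)

∇E = (4a + c, 4b + 2c, a + 2b + 2c)
(a₁, b₁, c₁) = (-0.5, -2, -4) − 0.05·(-6, -16, -12.5) = (-0.2, -1.2, -3.375)
(a₂, b₂, c₂) = (-0.2, -1.2, -3.375) − 0.05·(-4.175, -11.55, -9.35) = (0.00875, -0.6225, -2.9075)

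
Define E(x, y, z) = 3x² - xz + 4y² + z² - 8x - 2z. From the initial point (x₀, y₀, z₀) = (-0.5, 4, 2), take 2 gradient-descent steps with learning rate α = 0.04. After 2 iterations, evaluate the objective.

9.83664384

∇E = (6x - z - 8, 8y, -x + 2z - 2)
(x₁, y₁, z₁) = (-0.5, 4, 2) − 0.04·(-13, 32, 2.5) = (0.02, 2.72, 1.9)
(x₂, y₂, z₂) = (0.02, 2.72, 1.9) − 0.04·(-9.78, 21.76, 1.78) = (0.4112, 1.8496, 1.8288)
E(0.4112, 1.8496, 1.8288) = 9.83664384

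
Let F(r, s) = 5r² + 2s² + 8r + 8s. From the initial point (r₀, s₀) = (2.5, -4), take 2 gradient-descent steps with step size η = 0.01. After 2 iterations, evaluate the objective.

∇F = (10r + 8, 4s + 8)
Step 1: at (2.5, -4), ∇F = (33, -8) → (2.5, -4) − 0.01·(33, -8) = (2.17, -3.92)
Step 2: at (2.17, -3.92), ∇F = (29.7, -7.68) → (2.17, -3.92) − 0.01·(29.7, -7.68) = (1.873, -3.8432)
F(1.873, -3.8432) = 31.31941748

31.31941748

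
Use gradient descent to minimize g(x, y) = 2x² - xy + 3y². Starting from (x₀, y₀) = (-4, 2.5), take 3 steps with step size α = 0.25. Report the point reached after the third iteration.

∇g = (4x - y, -x + 6y)
(x₁, y₁) = (-4, 2.5) − 0.25·(-18.5, 19) = (0.625, -2.25)
(x₂, y₂) = (0.625, -2.25) − 0.25·(4.75, -14.125) = (-0.5625, 1.28125)
(x₃, y₃) = (-0.5625, 1.28125) − 0.25·(-3.53125, 8.25) = (0.3203125, -0.78125)

(0.3203125, -0.78125)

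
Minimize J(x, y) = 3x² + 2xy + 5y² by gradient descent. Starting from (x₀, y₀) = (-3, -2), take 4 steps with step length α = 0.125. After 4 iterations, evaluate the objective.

0.014404296875

∇J = (6x + 2y, 2x + 10y)
(x₁, y₁) = (-3, -2) − 0.125·(-22, -26) = (-0.25, 1.25)
(x₂, y₂) = (-0.25, 1.25) − 0.125·(1, 12) = (-0.375, -0.25)
(x₃, y₃) = (-0.375, -0.25) − 0.125·(-2.75, -3.25) = (-0.03125, 0.15625)
(x₄, y₄) = (-0.03125, 0.15625) − 0.125·(0.125, 1.5) = (-0.046875, -0.03125)
J(-0.046875, -0.03125) = 0.014404296875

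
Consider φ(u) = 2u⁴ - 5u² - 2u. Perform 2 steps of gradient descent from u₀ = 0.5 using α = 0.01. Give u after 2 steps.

0.62195072

φ′(u) = 8u³ - 10u - 2
u₁ = 0.5 − 0.01·(-6) = 0.56
u₂ = 0.56 − 0.01·(-6.195072) = 0.62195072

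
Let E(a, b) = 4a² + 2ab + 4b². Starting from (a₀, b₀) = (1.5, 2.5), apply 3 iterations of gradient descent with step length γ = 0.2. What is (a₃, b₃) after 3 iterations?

(-1.996, -2.004)

∇E = (8a + 2b, 2a + 8b)
Step 1: at (1.5, 2.5), ∇E = (17, 23) → (1.5, 2.5) − 0.2·(17, 23) = (-1.9, -2.1)
Step 2: at (-1.9, -2.1), ∇E = (-19.4, -20.6) → (-1.9, -2.1) − 0.2·(-19.4, -20.6) = (1.98, 2.02)
Step 3: at (1.98, 2.02), ∇E = (19.88, 20.12) → (1.98, 2.02) − 0.2·(19.88, 20.12) = (-1.996, -2.004)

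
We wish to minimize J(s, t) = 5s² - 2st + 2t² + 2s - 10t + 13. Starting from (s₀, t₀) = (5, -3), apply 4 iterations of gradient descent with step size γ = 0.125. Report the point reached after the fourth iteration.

∇J = (10s - 2t + 2, -2s + 4t - 10)
(s₁, t₁) = (5, -3) − 0.125·(58, -32) = (-2.25, 1)
(s₂, t₂) = (-2.25, 1) − 0.125·(-22.5, -1.5) = (0.5625, 1.1875)
(s₃, t₃) = (0.5625, 1.1875) − 0.125·(5.25, -6.375) = (-0.09375, 1.984375)
(s₄, t₄) = (-0.09375, 1.984375) − 0.125·(-2.90625, -1.875) = (0.26953125, 2.21875)

(0.26953125, 2.21875)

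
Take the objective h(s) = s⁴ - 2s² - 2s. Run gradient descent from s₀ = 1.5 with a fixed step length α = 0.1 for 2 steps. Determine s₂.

1.18705

h′(s) = 4s³ - 4s - 2
Step 1: h′(1.5) = 5.5; s₁ = 1.5 − 0.1·5.5 = 0.95
Step 2: h′(0.95) = -2.3705; s₂ = 0.95 − 0.1·(-2.3705) = 1.18705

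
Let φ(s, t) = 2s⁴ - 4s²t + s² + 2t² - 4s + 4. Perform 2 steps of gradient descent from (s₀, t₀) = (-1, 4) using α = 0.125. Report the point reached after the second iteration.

(24.265625, 6.53125)

∇φ = (8s³ - 8st + 2s - 4, -4s² + 4t)
Step 1: at (-1, 4), ∇φ = (18, 12) → (-1, 4) − 0.125·(18, 12) = (-3.25, 2.5)
Step 2: at (-3.25, 2.5), ∇φ = (-220.125, -32.25) → (-3.25, 2.5) − 0.125·(-220.125, -32.25) = (24.265625, 6.53125)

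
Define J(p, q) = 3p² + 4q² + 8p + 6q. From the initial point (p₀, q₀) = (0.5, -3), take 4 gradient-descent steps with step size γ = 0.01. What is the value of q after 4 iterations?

-2.36188416

∇J = (6p + 8, 8q + 6)
Step 1: at (0.5, -3), ∇J = (11, -18) → (0.5, -3) − 0.01·(11, -18) = (0.39, -2.82)
Step 2: at (0.39, -2.82), ∇J = (10.34, -16.56) → (0.39, -2.82) − 0.01·(10.34, -16.56) = (0.2866, -2.6544)
Step 3: at (0.2866, -2.6544), ∇J = (9.7196, -15.2352) → (0.2866, -2.6544) − 0.01·(9.7196, -15.2352) = (0.189404, -2.502048)
Step 4: at (0.189404, -2.502048), ∇J = (9.136424, -14.016384) → (0.189404, -2.502048) − 0.01·(9.136424, -14.016384) = (0.09803976, -2.36188416)
q = -2.36188416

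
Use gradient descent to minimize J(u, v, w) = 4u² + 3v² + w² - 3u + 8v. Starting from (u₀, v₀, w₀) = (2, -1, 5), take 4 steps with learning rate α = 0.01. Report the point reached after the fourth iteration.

(1.53913856, -1.07308368, 4.6118408)

∇J = (8u - 3, 6v + 8, 2w)
(u₁, v₁, w₁) = (2, -1, 5) − 0.01·(13, 2, 10) = (1.87, -1.02, 4.9)
(u₂, v₂, w₂) = (1.87, -1.02, 4.9) − 0.01·(11.96, 1.88, 9.8) = (1.7504, -1.0388, 4.802)
(u₃, v₃, w₃) = (1.7504, -1.0388, 4.802) − 0.01·(11.0032, 1.7672, 9.604) = (1.640368, -1.056472, 4.70596)
(u₄, v₄, w₄) = (1.640368, -1.056472, 4.70596) − 0.01·(10.122944, 1.661168, 9.41192) = (1.53913856, -1.07308368, 4.6118408)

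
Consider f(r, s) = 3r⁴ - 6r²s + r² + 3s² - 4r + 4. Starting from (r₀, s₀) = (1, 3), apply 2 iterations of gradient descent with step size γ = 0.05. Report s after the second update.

∇f = (12r³ - 12rs + 2r - 4, -6r² + 6s)
Step 1: at (1, 3), ∇f = (-26, 12) → (1, 3) − 0.05·(-26, 12) = (2.3, 2.4)
Step 2: at (2.3, 2.4), ∇f = (80.364, -17.34) → (2.3, 2.4) − 0.05·(80.364, -17.34) = (-1.7182, 3.267)
s = 3.267

3.267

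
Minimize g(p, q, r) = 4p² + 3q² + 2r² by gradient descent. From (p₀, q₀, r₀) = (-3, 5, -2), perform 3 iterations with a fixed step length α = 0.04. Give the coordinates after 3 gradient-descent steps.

∇g = (8p, 6q, 4r)
Step 1: at (-3, 5, -2), ∇g = (-24, 30, -8) → (-3, 5, -2) − 0.04·(-24, 30, -8) = (-2.04, 3.8, -1.68)
Step 2: at (-2.04, 3.8, -1.68), ∇g = (-16.32, 22.8, -6.72) → (-2.04, 3.8, -1.68) − 0.04·(-16.32, 22.8, -6.72) = (-1.3872, 2.888, -1.4112)
Step 3: at (-1.3872, 2.888, -1.4112), ∇g = (-11.0976, 17.328, -5.6448) → (-1.3872, 2.888, -1.4112) − 0.04·(-11.0976, 17.328, -5.6448) = (-0.943296, 2.19488, -1.185408)

(-0.943296, 2.19488, -1.185408)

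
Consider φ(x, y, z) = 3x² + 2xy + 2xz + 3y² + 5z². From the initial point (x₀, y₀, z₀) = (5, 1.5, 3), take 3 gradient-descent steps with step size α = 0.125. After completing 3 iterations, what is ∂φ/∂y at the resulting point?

∇φ = (6x + 2y + 2z, 2x + 6y, 2x + 10z)
Step 1: at (5, 1.5, 3), ∇φ = (39, 19, 40) → (5, 1.5, 3) − 0.125·(39, 19, 40) = (0.125, -0.875, -2)
Step 2: at (0.125, -0.875, -2), ∇φ = (-5, -5, -19.75) → (0.125, -0.875, -2) − 0.125·(-5, -5, -19.75) = (0.75, -0.25, 0.46875)
Step 3: at (0.75, -0.25, 0.46875), ∇φ = (4.9375, 0, 6.1875) → (0.75, -0.25, 0.46875) − 0.125·(4.9375, 0, 6.1875) = (0.1328125, -0.25, -0.3046875)
∂φ/∂y at (0.1328125, -0.25, -0.3046875) = -1.234375

-1.234375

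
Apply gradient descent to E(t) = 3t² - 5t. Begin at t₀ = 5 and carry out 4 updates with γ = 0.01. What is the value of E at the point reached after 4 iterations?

E′(t) = 6t - 5
t₁ = 5 − 0.01·25 = 4.75
t₂ = 4.75 − 0.01·23.5 = 4.515
t₃ = 4.515 − 0.01·22.09 = 4.2941
t₄ = 4.2941 − 0.01·20.7646 = 4.086454
E(4.086454) = 29.665048882348

29.665048882348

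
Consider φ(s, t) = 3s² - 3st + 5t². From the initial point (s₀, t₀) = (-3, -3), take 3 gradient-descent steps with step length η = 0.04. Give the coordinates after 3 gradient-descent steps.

∇φ = (6s - 3t, -3s + 10t)
(s₁, t₁) = (-3, -3) − 0.04·(-9, -21) = (-2.64, -2.16)
(s₂, t₂) = (-2.64, -2.16) − 0.04·(-9.36, -13.68) = (-2.2656, -1.6128)
(s₃, t₃) = (-2.2656, -1.6128) − 0.04·(-8.7552, -9.3312) = (-1.915392, -1.239552)

(-1.915392, -1.239552)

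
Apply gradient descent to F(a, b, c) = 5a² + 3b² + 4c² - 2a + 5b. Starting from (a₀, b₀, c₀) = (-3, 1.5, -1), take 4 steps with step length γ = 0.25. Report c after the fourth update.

∇F = (10a - 2, 6b + 5, 8c)
(a₁, b₁, c₁) = (-3, 1.5, -1) − 0.25·(-32, 14, -8) = (5, -2, 1)
(a₂, b₂, c₂) = (5, -2, 1) − 0.25·(48, -7, 8) = (-7, -0.25, -1)
(a₃, b₃, c₃) = (-7, -0.25, -1) − 0.25·(-72, 3.5, -8) = (11, -1.125, 1)
(a₄, b₄, c₄) = (11, -1.125, 1) − 0.25·(108, -1.75, 8) = (-16, -0.6875, -1)
c = -1

-1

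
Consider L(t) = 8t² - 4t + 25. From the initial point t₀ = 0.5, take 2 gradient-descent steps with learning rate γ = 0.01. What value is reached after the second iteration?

L′(t) = 16t - 4
t₁ = 0.5 − 0.01·4 = 0.46
t₂ = 0.46 − 0.01·3.36 = 0.4264

0.4264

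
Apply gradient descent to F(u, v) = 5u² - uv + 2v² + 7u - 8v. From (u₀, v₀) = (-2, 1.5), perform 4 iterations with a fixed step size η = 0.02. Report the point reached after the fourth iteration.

∇F = (10u - v + 7, -u + 4v - 8)
(u₁, v₁) = (-2, 1.5) − 0.02·(-14.5, 0) = (-1.71, 1.5)
(u₂, v₂) = (-1.71, 1.5) − 0.02·(-11.6, -0.29) = (-1.478, 1.5058)
(u₃, v₃) = (-1.478, 1.5058) − 0.02·(-9.2858, -0.4988) = (-1.292284, 1.515776)
(u₄, v₄) = (-1.292284, 1.515776) − 0.02·(-7.438616, -0.644612) = (-1.14351168, 1.52866824)

(-1.14351168, 1.52866824)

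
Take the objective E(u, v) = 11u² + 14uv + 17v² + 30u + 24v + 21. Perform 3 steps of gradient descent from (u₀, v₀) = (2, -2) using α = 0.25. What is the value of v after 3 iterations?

∇E = (22u + 14v + 30, 14u + 34v + 24)
(u₁, v₁) = (2, -2) − 0.25·(46, -16) = (-9.5, 2)
(u₂, v₂) = (-9.5, 2) − 0.25·(-151, -41) = (28.25, 12.25)
(u₃, v₃) = (28.25, 12.25) − 0.25·(823, 836) = (-177.5, -196.75)
v = -196.75

-196.75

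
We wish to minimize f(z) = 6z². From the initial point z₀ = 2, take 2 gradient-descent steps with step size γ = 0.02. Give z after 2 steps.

f′(z) = 12z
z₁ = 2 − 0.02·24 = 1.52
z₂ = 1.52 − 0.02·18.24 = 1.1552

1.1552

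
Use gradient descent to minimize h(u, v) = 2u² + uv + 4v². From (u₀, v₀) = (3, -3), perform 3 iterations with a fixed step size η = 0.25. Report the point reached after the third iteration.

(0.609375, 2.578125)

∇h = (4u + v, u + 8v)
Step 1: at (3, -3), ∇h = (9, -21) → (3, -3) − 0.25·(9, -21) = (0.75, 2.25)
Step 2: at (0.75, 2.25), ∇h = (5.25, 18.75) → (0.75, 2.25) − 0.25·(5.25, 18.75) = (-0.5625, -2.4375)
Step 3: at (-0.5625, -2.4375), ∇h = (-4.6875, -20.0625) → (-0.5625, -2.4375) − 0.25·(-4.6875, -20.0625) = (0.609375, 2.578125)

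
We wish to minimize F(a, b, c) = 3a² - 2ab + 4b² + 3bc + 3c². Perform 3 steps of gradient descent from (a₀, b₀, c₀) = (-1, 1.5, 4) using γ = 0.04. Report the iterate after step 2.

∇F = (6a - 2b, -2a + 8b + 3c, 3b + 6c)
(a₁, b₁, c₁) = (-1, 1.5, 4) − 0.04·(-9, 26, 28.5) = (-0.64, 0.46, 2.86)
(a₂, b₂, c₂) = (-0.64, 0.46, 2.86) − 0.04·(-4.76, 13.54, 18.54) = (-0.4496, -0.0816, 2.1184)

(-0.4496, -0.0816, 2.1184)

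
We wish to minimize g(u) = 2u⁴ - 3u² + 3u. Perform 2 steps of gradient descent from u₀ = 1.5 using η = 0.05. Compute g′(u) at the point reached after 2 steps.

1.115152159611

g′(u) = 8u³ - 6u + 3
u₁ = 1.5 − 0.05·21 = 0.45
u₂ = 0.45 − 0.05·1.029 = 0.39855
g′(u) at (0.39855) = 1.115152159611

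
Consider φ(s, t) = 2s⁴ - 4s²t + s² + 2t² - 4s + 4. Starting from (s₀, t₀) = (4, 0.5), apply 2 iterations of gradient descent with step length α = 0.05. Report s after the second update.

∇φ = (8s³ - 8st + 2s - 4, -4s² + 4t)
Step 1: at (4, 0.5), ∇φ = (500, -62) → (4, 0.5) − 0.05·(500, -62) = (-21, 3.6)
Step 2: at (-21, 3.6), ∇φ = (-73529.2, -1749.6) → (-21, 3.6) − 0.05·(-73529.2, -1749.6) = (3655.46, 91.08)
s = 3655.46

3655.46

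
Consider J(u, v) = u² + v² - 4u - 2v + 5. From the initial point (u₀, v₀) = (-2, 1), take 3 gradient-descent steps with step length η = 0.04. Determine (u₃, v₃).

(-1.114752, 1)

∇J = (2u - 4, 2v - 2)
(u₁, v₁) = (-2, 1) − 0.04·(-8, 0) = (-1.68, 1)
(u₂, v₂) = (-1.68, 1) − 0.04·(-7.36, 0) = (-1.3856, 1)
(u₃, v₃) = (-1.3856, 1) − 0.04·(-6.7712, 0) = (-1.114752, 1)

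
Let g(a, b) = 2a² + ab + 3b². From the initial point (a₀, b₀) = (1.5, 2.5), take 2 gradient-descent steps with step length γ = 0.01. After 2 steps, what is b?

2.18075

∇g = (4a + b, a + 6b)
(a₁, b₁) = (1.5, 2.5) − 0.01·(8.5, 16.5) = (1.415, 2.335)
(a₂, b₂) = (1.415, 2.335) − 0.01·(7.995, 15.425) = (1.33505, 2.18075)
b = 2.18075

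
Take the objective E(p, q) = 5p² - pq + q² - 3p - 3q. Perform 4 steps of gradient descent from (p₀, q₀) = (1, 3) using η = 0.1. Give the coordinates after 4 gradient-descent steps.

∇E = (10p - q - 3, -p + 2q - 3)
Step 1: at (1, 3), ∇E = (4, 2) → (1, 3) − 0.1·(4, 2) = (0.6, 2.8)
Step 2: at (0.6, 2.8), ∇E = (0.2, 2) → (0.6, 2.8) − 0.1·(0.2, 2) = (0.58, 2.6)
Step 3: at (0.58, 2.6), ∇E = (0.2, 1.62) → (0.58, 2.6) − 0.1·(0.2, 1.62) = (0.56, 2.438)
Step 4: at (0.56, 2.438), ∇E = (0.162, 1.316) → (0.56, 2.438) − 0.1·(0.162, 1.316) = (0.5438, 2.3064)

(0.5438, 2.3064)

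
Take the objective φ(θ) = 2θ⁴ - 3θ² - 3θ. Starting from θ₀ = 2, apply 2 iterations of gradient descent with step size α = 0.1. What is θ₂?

15.1712

φ′(θ) = 8θ³ - 6θ - 3
Step 1: φ′(2) = 49; θ₁ = 2 − 0.1·49 = -2.9
Step 2: φ′(-2.9) = -180.712; θ₂ = -2.9 − 0.1·(-180.712) = 15.1712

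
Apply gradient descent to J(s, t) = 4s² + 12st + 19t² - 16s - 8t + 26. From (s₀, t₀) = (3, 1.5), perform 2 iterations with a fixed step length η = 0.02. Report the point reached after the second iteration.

(2.4512, -0.4832)

∇J = (8s + 12t - 16, 12s + 38t - 8)
Step 1: at (3, 1.5), ∇J = (26, 85) → (3, 1.5) − 0.02·(26, 85) = (2.48, -0.2)
Step 2: at (2.48, -0.2), ∇J = (1.44, 14.16) → (2.48, -0.2) − 0.02·(1.44, 14.16) = (2.4512, -0.4832)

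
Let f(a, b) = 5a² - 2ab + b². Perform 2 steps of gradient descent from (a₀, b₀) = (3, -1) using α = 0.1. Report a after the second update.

-0.04

∇f = (10a - 2b, -2a + 2b)
Step 1: at (3, -1), ∇f = (32, -8) → (3, -1) − 0.1·(32, -8) = (-0.2, -0.2)
Step 2: at (-0.2, -0.2), ∇f = (-1.6, 0) → (-0.2, -0.2) − 0.1·(-1.6, 0) = (-0.04, -0.2)
a = -0.04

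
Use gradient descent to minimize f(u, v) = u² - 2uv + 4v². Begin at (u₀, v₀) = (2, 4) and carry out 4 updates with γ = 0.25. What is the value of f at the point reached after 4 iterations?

140.484375

∇f = (2u - 2v, -2u + 8v)
Step 1: at (2, 4), ∇f = (-4, 28) → (2, 4) − 0.25·(-4, 28) = (3, -3)
Step 2: at (3, -3), ∇f = (12, -30) → (3, -3) − 0.25·(12, -30) = (0, 4.5)
Step 3: at (0, 4.5), ∇f = (-9, 36) → (0, 4.5) − 0.25·(-9, 36) = (2.25, -4.5)
Step 4: at (2.25, -4.5), ∇f = (13.5, -40.5) → (2.25, -4.5) − 0.25·(13.5, -40.5) = (-1.125, 5.625)
f(-1.125, 5.625) = 140.484375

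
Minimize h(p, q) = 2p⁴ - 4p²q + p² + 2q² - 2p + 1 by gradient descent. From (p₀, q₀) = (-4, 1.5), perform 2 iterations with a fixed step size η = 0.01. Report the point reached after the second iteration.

∇h = (8p³ - 8pq + 2p - 2, -4p² + 4q)
Step 1: at (-4, 1.5), ∇h = (-474, -58) → (-4, 1.5) − 0.01·(-474, -58) = (0.74, 2.08)
Step 2: at (0.74, 2.08), ∇h = (-9.591808, 6.1296) → (0.74, 2.08) − 0.01·(-9.591808, 6.1296) = (0.83591808, 2.018704)

(0.83591808, 2.018704)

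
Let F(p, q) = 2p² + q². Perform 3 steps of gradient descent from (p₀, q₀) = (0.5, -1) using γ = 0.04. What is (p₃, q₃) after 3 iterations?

∇F = (4p, 2q)
Step 1: at (0.5, -1), ∇F = (2, -2) → (0.5, -1) − 0.04·(2, -2) = (0.42, -0.92)
Step 2: at (0.42, -0.92), ∇F = (1.68, -1.84) → (0.42, -0.92) − 0.04·(1.68, -1.84) = (0.3528, -0.8464)
Step 3: at (0.3528, -0.8464), ∇F = (1.4112, -1.6928) → (0.3528, -0.8464) − 0.04·(1.4112, -1.6928) = (0.296352, -0.778688)

(0.296352, -0.778688)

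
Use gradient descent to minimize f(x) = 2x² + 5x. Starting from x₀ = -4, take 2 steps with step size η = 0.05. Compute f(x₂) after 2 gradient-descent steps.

f′(x) = 4x + 5
x₁ = -4 − 0.05·(-11) = -3.45
x₂ = -3.45 − 0.05·(-8.8) = -3.01
f(-3.01) = 3.0702

3.0702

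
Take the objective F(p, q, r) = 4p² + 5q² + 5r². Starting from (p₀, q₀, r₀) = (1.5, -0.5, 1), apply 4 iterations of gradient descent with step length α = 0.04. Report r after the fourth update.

∇F = (8p, 10q, 10r)
(p₁, q₁, r₁) = (1.5, -0.5, 1) − 0.04·(12, -5, 10) = (1.02, -0.3, 0.6)
(p₂, q₂, r₂) = (1.02, -0.3, 0.6) − 0.04·(8.16, -3, 6) = (0.6936, -0.18, 0.36)
(p₃, q₃, r₃) = (0.6936, -0.18, 0.36) − 0.04·(5.5488, -1.8, 3.6) = (0.471648, -0.108, 0.216)
(p₄, q₄, r₄) = (0.471648, -0.108, 0.216) − 0.04·(3.773184, -1.08, 2.16) = (0.32072064, -0.0648, 0.1296)
r = 0.1296

0.1296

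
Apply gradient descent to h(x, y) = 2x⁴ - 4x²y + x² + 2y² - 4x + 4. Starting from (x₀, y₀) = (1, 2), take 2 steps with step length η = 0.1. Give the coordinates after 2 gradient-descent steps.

(-1.84, 2.56)

∇h = (8x³ - 8xy + 2x - 4, -4x² + 4y)
Step 1: at (1, 2), ∇h = (-10, 4) → (1, 2) − 0.1·(-10, 4) = (2, 1.6)
Step 2: at (2, 1.6), ∇h = (38.4, -9.6) → (2, 1.6) − 0.1·(38.4, -9.6) = (-1.84, 2.56)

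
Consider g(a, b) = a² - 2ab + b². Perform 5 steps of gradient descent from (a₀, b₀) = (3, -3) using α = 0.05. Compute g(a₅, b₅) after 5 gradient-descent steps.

∇g = (2a - 2b, -2a + 2b)
Step 1: at (3, -3), ∇g = (12, -12) → (3, -3) − 0.05·(12, -12) = (2.4, -2.4)
Step 2: at (2.4, -2.4), ∇g = (9.6, -9.6) → (2.4, -2.4) − 0.05·(9.6, -9.6) = (1.92, -1.92)
Step 3: at (1.92, -1.92), ∇g = (7.68, -7.68) → (1.92, -1.92) − 0.05·(7.68, -7.68) = (1.536, -1.536)
Step 4: at (1.536, -1.536), ∇g = (6.144, -6.144) → (1.536, -1.536) − 0.05·(6.144, -6.144) = (1.2288, -1.2288)
Step 5: at (1.2288, -1.2288), ∇g = (4.9152, -4.9152) → (1.2288, -1.2288) − 0.05·(4.9152, -4.9152) = (0.98304, -0.98304)
g(0.98304, -0.98304) = 3.8654705664

3.8654705664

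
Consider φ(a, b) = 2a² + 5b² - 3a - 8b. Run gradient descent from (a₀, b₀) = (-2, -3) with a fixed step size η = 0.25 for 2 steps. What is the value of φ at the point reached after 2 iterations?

361.1875

∇φ = (4a - 3, 10b - 8)
Step 1: at (-2, -3), ∇φ = (-11, -38) → (-2, -3) − 0.25·(-11, -38) = (0.75, 6.5)
Step 2: at (0.75, 6.5), ∇φ = (0, 57) → (0.75, 6.5) − 0.25·(0, 57) = (0.75, -7.75)
φ(0.75, -7.75) = 361.1875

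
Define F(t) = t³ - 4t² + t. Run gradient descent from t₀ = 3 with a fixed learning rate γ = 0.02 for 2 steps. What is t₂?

2.855616

F′(t) = 3t² - 8t + 1
Step 1: F′(3) = 4; t₁ = 3 − 0.02·4 = 2.92
Step 2: F′(2.92) = 3.2192; t₂ = 2.92 − 0.02·3.2192 = 2.855616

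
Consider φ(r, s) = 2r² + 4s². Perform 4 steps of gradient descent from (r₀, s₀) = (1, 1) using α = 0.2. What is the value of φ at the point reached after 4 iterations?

0.06718976

∇φ = (4r, 8s)
Step 1: at (1, 1), ∇φ = (4, 8) → (1, 1) − 0.2·(4, 8) = (0.2, -0.6)
Step 2: at (0.2, -0.6), ∇φ = (0.8, -4.8) → (0.2, -0.6) − 0.2·(0.8, -4.8) = (0.04, 0.36)
Step 3: at (0.04, 0.36), ∇φ = (0.16, 2.88) → (0.04, 0.36) − 0.2·(0.16, 2.88) = (0.008, -0.216)
Step 4: at (0.008, -0.216), ∇φ = (0.032, -1.728) → (0.008, -0.216) − 0.2·(0.032, -1.728) = (0.0016, 0.1296)
φ(0.0016, 0.1296) = 0.06718976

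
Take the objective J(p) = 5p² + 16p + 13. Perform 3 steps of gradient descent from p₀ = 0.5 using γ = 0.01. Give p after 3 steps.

J′(p) = 10p + 16
Step 1: J′(0.5) = 21; p₁ = 0.5 − 0.01·21 = 0.29
Step 2: J′(0.29) = 18.9; p₂ = 0.29 − 0.01·18.9 = 0.101
Step 3: J′(0.101) = 17.01; p₃ = 0.101 − 0.01·17.01 = -0.0691

-0.0691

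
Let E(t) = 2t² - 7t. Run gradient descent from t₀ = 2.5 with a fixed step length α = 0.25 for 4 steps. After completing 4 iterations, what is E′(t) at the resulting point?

0

E′(t) = 4t - 7
Step 1: E′(2.5) = 3; t₁ = 2.5 − 0.25·3 = 1.75
Step 2: E′(1.75) = 0; t₂ = 1.75 − 0.25·0 = 1.75
Step 3: E′(1.75) = 0; t₃ = 1.75 − 0.25·0 = 1.75
Step 4: E′(1.75) = 0; t₄ = 1.75 − 0.25·0 = 1.75
E′(t) at (1.75) = 0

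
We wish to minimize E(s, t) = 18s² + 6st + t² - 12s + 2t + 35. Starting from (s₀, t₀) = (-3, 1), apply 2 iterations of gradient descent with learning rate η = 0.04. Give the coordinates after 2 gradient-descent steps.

∇E = (36s + 6t - 12, 6s + 2t + 2)
Step 1: at (-3, 1), ∇E = (-114, -14) → (-3, 1) − 0.04·(-114, -14) = (1.56, 1.56)
Step 2: at (1.56, 1.56), ∇E = (53.52, 14.48) → (1.56, 1.56) − 0.04·(53.52, 14.48) = (-0.5808, 0.9808)

(-0.5808, 0.9808)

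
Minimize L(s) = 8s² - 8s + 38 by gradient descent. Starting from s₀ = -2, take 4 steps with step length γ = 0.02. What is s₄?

-0.0345344

L′(s) = 16s - 8
s₁ = -2 − 0.02·(-40) = -1.2
s₂ = -1.2 − 0.02·(-27.2) = -0.656
s₃ = -0.656 − 0.02·(-18.496) = -0.28608
s₄ = -0.28608 − 0.02·(-12.57728) = -0.0345344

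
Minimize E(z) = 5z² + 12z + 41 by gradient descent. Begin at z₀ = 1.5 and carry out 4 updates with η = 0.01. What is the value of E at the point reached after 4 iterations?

49.4905298045

E′(z) = 10z + 12
z₁ = 1.5 − 0.01·27 = 1.23
z₂ = 1.23 − 0.01·24.3 = 0.987
z₃ = 0.987 − 0.01·21.87 = 0.7683
z₄ = 0.7683 − 0.01·19.683 = 0.57147
E(0.57147) = 49.4905298045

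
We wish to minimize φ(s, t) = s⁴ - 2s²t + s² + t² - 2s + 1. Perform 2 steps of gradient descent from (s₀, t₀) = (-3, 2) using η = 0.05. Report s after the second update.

1.5848

∇φ = (4s³ - 4st + 2s - 2, -2s² + 2t)
(s₁, t₁) = (-3, 2) − 0.05·(-92, -14) = (1.6, 2.7)
(s₂, t₂) = (1.6, 2.7) − 0.05·(0.304, 0.28) = (1.5848, 2.686)
s = 1.5848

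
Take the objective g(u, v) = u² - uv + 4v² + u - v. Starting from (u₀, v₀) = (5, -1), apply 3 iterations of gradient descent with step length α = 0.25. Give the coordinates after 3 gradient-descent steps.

(0, 2.34375)

∇g = (2u - v + 1, -u + 8v - 1)
(u₁, v₁) = (5, -1) − 0.25·(12, -14) = (2, 2.5)
(u₂, v₂) = (2, 2.5) − 0.25·(2.5, 17) = (1.375, -1.75)
(u₃, v₃) = (1.375, -1.75) − 0.25·(5.5, -16.375) = (0, 2.34375)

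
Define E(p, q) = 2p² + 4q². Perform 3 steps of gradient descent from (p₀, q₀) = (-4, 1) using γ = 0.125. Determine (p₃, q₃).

(-0.5, 0)

∇E = (4p, 8q)
(p₁, q₁) = (-4, 1) − 0.125·(-16, 8) = (-2, 0)
(p₂, q₂) = (-2, 0) − 0.125·(-8, 0) = (-1, 0)
(p₃, q₃) = (-1, 0) − 0.125·(-4, 0) = (-0.5, 0)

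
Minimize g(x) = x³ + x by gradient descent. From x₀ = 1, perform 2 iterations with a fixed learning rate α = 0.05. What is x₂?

0.654

g′(x) = 3x² + 1
Step 1: g′(1) = 4; x₁ = 1 − 0.05·4 = 0.8
Step 2: g′(0.8) = 2.92; x₂ = 0.8 − 0.05·2.92 = 0.654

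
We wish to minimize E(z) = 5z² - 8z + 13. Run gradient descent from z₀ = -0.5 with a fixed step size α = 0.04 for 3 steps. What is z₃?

E′(z) = 10z - 8
z₁ = -0.5 − 0.04·(-13) = 0.02
z₂ = 0.02 − 0.04·(-7.8) = 0.332
z₃ = 0.332 − 0.04·(-4.68) = 0.5192

0.5192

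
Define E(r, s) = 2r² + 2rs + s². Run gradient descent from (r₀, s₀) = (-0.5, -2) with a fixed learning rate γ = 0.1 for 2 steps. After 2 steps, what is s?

∇E = (4r + 2s, 2r + 2s)
(r₁, s₁) = (-0.5, -2) − 0.1·(-6, -5) = (0.1, -1.5)
(r₂, s₂) = (0.1, -1.5) − 0.1·(-2.6, -2.8) = (0.36, -1.22)
s = -1.22

-1.22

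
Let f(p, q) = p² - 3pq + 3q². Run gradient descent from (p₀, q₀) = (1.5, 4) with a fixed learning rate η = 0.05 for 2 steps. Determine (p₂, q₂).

(2.20875, 2.41)

∇f = (2p - 3q, -3p + 6q)
Step 1: at (1.5, 4), ∇f = (-9, 19.5) → (1.5, 4) − 0.05·(-9, 19.5) = (1.95, 3.025)
Step 2: at (1.95, 3.025), ∇f = (-5.175, 12.3) → (1.95, 3.025) − 0.05·(-5.175, 12.3) = (2.20875, 2.41)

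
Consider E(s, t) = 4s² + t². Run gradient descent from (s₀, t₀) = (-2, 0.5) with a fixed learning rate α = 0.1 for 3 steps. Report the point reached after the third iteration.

∇E = (8s, 2t)
Step 1: at (-2, 0.5), ∇E = (-16, 1) → (-2, 0.5) − 0.1·(-16, 1) = (-0.4, 0.4)
Step 2: at (-0.4, 0.4), ∇E = (-3.2, 0.8) → (-0.4, 0.4) − 0.1·(-3.2, 0.8) = (-0.08, 0.32)
Step 3: at (-0.08, 0.32), ∇E = (-0.64, 0.64) → (-0.08, 0.32) − 0.1·(-0.64, 0.64) = (-0.016, 0.256)

(-0.016, 0.256)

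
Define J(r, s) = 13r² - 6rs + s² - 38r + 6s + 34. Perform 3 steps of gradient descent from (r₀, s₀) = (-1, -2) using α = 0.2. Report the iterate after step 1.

∇J = (26r - 6s - 38, -6r + 2s + 6)
Step 1: at (-1, -2), ∇J = (-52, 8) → (-1, -2) − 0.2·(-52, 8) = (9.4, -3.6)

(9.4, -3.6)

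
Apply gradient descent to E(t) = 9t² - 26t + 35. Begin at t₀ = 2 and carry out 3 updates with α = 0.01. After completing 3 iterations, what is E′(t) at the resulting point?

5.51368

E′(t) = 18t - 26
Step 1: E′(2) = 10; t₁ = 2 − 0.01·10 = 1.9
Step 2: E′(1.9) = 8.2; t₂ = 1.9 − 0.01·8.2 = 1.818
Step 3: E′(1.818) = 6.724; t₃ = 1.818 − 0.01·6.724 = 1.75076
E′(t) at (1.75076) = 5.51368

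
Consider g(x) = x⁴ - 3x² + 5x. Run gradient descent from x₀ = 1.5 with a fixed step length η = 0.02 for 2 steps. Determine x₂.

g′(x) = 4x³ - 6x + 5
x₁ = 1.5 − 0.02·9.5 = 1.31
x₂ = 1.31 − 0.02·6.132364 = 1.18735272

1.18735272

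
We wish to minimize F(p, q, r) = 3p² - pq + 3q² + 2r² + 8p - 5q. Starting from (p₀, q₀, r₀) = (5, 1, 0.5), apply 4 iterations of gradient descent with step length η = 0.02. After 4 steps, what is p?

2.53851104

∇F = (6p - q + 8, -p + 6q - 5, 4r)
(p₁, q₁, r₁) = (5, 1, 0.5) − 0.02·(37, -4, 2) = (4.26, 1.08, 0.46)
(p₂, q₂, r₂) = (4.26, 1.08, 0.46) − 0.02·(32.48, -2.78, 1.84) = (3.6104, 1.1356, 0.4232)
(p₃, q₃, r₃) = (3.6104, 1.1356, 0.4232) − 0.02·(28.5268, -1.7968, 1.6928) = (3.039864, 1.171536, 0.389344)
(p₄, q₄, r₄) = (3.039864, 1.171536, 0.389344) − 0.02·(25.067648, -1.010648, 1.557376) = (2.53851104, 1.19174896, 0.35819648)
p = 2.53851104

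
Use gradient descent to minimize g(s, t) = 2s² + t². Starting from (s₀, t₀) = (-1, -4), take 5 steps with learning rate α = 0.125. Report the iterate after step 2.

∇g = (4s, 2t)
Step 1: at (-1, -4), ∇g = (-4, -8) → (-1, -4) − 0.125·(-4, -8) = (-0.5, -3)
Step 2: at (-0.5, -3), ∇g = (-2, -6) → (-0.5, -3) − 0.125·(-2, -6) = (-0.25, -2.25)

(-0.25, -2.25)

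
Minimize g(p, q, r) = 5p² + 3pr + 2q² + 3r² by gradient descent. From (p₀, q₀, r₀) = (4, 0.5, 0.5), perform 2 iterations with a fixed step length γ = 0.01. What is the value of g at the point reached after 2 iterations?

∇g = (10p + 3r, 4q, 3p + 6r)
(p₁, q₁, r₁) = (4, 0.5, 0.5) − 0.01·(41.5, 2, 15) = (3.585, 0.48, 0.35)
(p₂, q₂, r₂) = (3.585, 0.48, 0.35) − 0.01·(36.9, 1.92, 12.855) = (3.216, 0.4608, 0.22145)
g(3.216, 0.4608, 0.22145) = 54.4216231875

54.4216231875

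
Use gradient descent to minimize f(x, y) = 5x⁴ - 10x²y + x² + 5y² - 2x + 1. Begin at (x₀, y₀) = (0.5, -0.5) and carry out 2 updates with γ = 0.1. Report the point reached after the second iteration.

∇f = (20x³ - 20xy + 2x - 2, -10x² + 10y)
Step 1: at (0.5, -0.5), ∇f = (6.5, -7.5) → (0.5, -0.5) − 0.1·(6.5, -7.5) = (-0.15, 0.25)
Step 2: at (-0.15, 0.25), ∇f = (-1.6175, 2.275) → (-0.15, 0.25) − 0.1·(-1.6175, 2.275) = (0.01175, 0.0225)

(0.01175, 0.0225)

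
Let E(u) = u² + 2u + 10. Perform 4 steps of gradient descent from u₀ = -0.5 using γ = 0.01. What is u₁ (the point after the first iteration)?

-0.51

E′(u) = 2u + 2
u₁ = -0.5 − 0.01·1 = -0.51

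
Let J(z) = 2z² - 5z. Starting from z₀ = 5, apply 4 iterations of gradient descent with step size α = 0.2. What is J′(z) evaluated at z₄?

0.024

J′(z) = 4z - 5
z₁ = 5 − 0.2·15 = 2
z₂ = 2 − 0.2·3 = 1.4
z₃ = 1.4 − 0.2·0.6 = 1.28
z₄ = 1.28 − 0.2·0.12 = 1.256
J′(z) at (1.256) = 0.024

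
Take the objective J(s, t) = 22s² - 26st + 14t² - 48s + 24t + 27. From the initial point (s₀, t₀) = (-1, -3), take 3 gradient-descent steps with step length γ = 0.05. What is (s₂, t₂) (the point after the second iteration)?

(1.07, -1.07)

∇J = (44s - 26t - 48, -26s + 28t + 24)
Step 1: at (-1, -3), ∇J = (-14, -34) → (-1, -3) − 0.05·(-14, -34) = (-0.3, -1.3)
Step 2: at (-0.3, -1.3), ∇J = (-27.4, -4.6) → (-0.3, -1.3) − 0.05·(-27.4, -4.6) = (1.07, -1.07)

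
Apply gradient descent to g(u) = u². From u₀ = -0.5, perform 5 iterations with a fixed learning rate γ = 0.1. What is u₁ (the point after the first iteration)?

-0.4

g′(u) = 2u
Step 1: g′(-0.5) = -1; u₁ = -0.5 − 0.1·(-1) = -0.4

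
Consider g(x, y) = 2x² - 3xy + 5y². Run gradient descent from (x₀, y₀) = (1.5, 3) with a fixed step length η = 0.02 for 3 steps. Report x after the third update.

∇g = (4x - 3y, -3x + 10y)
(x₁, y₁) = (1.5, 3) − 0.02·(-3, 25.5) = (1.56, 2.49)
(x₂, y₂) = (1.56, 2.49) − 0.02·(-1.23, 20.22) = (1.5846, 2.0856)
(x₃, y₃) = (1.5846, 2.0856) − 0.02·(0.0816, 16.1022) = (1.582968, 1.763556)
x = 1.582968

1.582968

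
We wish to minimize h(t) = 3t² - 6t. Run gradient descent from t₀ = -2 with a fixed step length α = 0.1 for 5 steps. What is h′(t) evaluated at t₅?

-0.18432

h′(t) = 6t - 6
t₁ = -2 − 0.1·(-18) = -0.2
t₂ = -0.2 − 0.1·(-7.2) = 0.52
t₃ = 0.52 − 0.1·(-2.88) = 0.808
t₄ = 0.808 − 0.1·(-1.152) = 0.9232
t₅ = 0.9232 − 0.1·(-0.4608) = 0.96928
h′(t) at (0.96928) = -0.18432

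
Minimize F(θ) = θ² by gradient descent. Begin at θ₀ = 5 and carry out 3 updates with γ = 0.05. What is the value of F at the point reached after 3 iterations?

F′(θ) = 2θ
θ₁ = 5 − 0.05·10 = 4.5
θ₂ = 4.5 − 0.05·9 = 4.05
θ₃ = 4.05 − 0.05·8.1 = 3.645
F(3.645) = 13.286025

13.286025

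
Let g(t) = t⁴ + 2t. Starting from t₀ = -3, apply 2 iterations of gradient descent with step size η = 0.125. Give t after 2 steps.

g′(t) = 4t³ + 2
t₁ = -3 − 0.125·(-106) = 10.25
t₂ = 10.25 − 0.125·4309.5625 = -528.4453125

-528.4453125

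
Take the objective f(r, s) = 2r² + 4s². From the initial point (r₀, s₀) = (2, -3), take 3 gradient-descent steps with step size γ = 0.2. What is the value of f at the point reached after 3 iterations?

1.680128

∇f = (4r, 8s)
Step 1: at (2, -3), ∇f = (8, -24) → (2, -3) − 0.2·(8, -24) = (0.4, 1.8)
Step 2: at (0.4, 1.8), ∇f = (1.6, 14.4) → (0.4, 1.8) − 0.2·(1.6, 14.4) = (0.08, -1.08)
Step 3: at (0.08, -1.08), ∇f = (0.32, -8.64) → (0.08, -1.08) − 0.2·(0.32, -8.64) = (0.016, 0.648)
f(0.016, 0.648) = 1.680128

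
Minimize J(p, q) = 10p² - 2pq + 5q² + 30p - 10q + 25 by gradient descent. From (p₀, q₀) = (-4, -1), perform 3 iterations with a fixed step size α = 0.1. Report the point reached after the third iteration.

(0.992, 0.248)

∇J = (20p - 2q + 30, -2p + 10q - 10)
Step 1: at (-4, -1), ∇J = (-48, -12) → (-4, -1) − 0.1·(-48, -12) = (0.8, 0.2)
Step 2: at (0.8, 0.2), ∇J = (45.6, -9.6) → (0.8, 0.2) − 0.1·(45.6, -9.6) = (-3.76, 1.16)
Step 3: at (-3.76, 1.16), ∇J = (-47.52, 9.12) → (-3.76, 1.16) − 0.1·(-47.52, 9.12) = (0.992, 0.248)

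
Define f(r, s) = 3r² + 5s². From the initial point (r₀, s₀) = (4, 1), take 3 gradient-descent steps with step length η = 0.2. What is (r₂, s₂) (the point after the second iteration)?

∇f = (6r, 10s)
Step 1: at (4, 1), ∇f = (24, 10) → (4, 1) − 0.2·(24, 10) = (-0.8, -1)
Step 2: at (-0.8, -1), ∇f = (-4.8, -10) → (-0.8, -1) − 0.2·(-4.8, -10) = (0.16, 1)

(0.16, 1)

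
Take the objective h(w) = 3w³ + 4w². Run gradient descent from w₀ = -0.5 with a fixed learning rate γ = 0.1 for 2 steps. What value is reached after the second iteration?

h′(w) = 9w² + 8w
Step 1: h′(-0.5) = -1.75; w₁ = -0.5 − 0.1·(-1.75) = -0.325
Step 2: h′(-0.325) = -1.649375; w₂ = -0.325 − 0.1·(-1.649375) = -0.1600625

-0.1600625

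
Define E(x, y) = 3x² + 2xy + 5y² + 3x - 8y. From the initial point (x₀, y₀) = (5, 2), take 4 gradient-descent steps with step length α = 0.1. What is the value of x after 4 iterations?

∇E = (6x + 2y + 3, 2x + 10y - 8)
(x₁, y₁) = (5, 2) − 0.1·(37, 22) = (1.3, -0.2)
(x₂, y₂) = (1.3, -0.2) − 0.1·(10.4, -7.4) = (0.26, 0.54)
(x₃, y₃) = (0.26, 0.54) − 0.1·(5.64, -2.08) = (-0.304, 0.748)
(x₄, y₄) = (-0.304, 0.748) − 0.1·(2.672, -1.128) = (-0.5712, 0.8608)
x = -0.5712

-0.5712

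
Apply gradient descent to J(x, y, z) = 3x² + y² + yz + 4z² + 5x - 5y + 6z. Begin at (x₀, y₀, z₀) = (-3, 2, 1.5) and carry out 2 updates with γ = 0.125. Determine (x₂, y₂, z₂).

(-0.96875, 2.203125, -0.9921875)

∇J = (6x + 5, 2y + z - 5, y + 8z + 6)
Step 1: at (-3, 2, 1.5), ∇J = (-13, 0.5, 20) → (-3, 2, 1.5) − 0.125·(-13, 0.5, 20) = (-1.375, 1.9375, -1)
Step 2: at (-1.375, 1.9375, -1), ∇J = (-3.25, -2.125, -0.0625) → (-1.375, 1.9375, -1) − 0.125·(-3.25, -2.125, -0.0625) = (-0.96875, 2.203125, -0.9921875)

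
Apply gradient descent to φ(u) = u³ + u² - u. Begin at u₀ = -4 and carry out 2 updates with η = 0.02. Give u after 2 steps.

φ′(u) = 3u² + 2u - 1
Step 1: φ′(-4) = 39; u₁ = -4 − 0.02·39 = -4.78
Step 2: φ′(-4.78) = 57.9852; u₂ = -4.78 − 0.02·57.9852 = -5.939704

-5.939704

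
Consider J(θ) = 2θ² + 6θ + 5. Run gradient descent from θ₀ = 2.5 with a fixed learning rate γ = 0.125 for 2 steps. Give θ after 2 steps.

-0.5

J′(θ) = 4θ + 6
Step 1: J′(2.5) = 16; θ₁ = 2.5 − 0.125·16 = 0.5
Step 2: J′(0.5) = 8; θ₂ = 0.5 − 0.125·8 = -0.5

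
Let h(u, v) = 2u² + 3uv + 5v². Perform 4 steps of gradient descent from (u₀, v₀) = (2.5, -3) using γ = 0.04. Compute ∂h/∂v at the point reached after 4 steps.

∇h = (4u + 3v, 3u + 10v)
(u₁, v₁) = (2.5, -3) − 0.04·(1, -22.5) = (2.46, -2.1)
(u₂, v₂) = (2.46, -2.1) − 0.04·(3.54, -13.62) = (2.3184, -1.5552)
(u₃, v₃) = (2.3184, -1.5552) − 0.04·(4.608, -8.5968) = (2.13408, -1.211328)
(u₄, v₄) = (2.13408, -1.211328) − 0.04·(4.902336, -5.71104) = (1.93798656, -0.9828864)
∂h/∂v at (1.93798656, -0.9828864) = -4.01490432

-4.01490432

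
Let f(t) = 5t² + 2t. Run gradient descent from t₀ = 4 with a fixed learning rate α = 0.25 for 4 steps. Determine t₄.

21.0625

f′(t) = 10t + 2
t₁ = 4 − 0.25·42 = -6.5
t₂ = -6.5 − 0.25·(-63) = 9.25
t₃ = 9.25 − 0.25·94.5 = -14.375
t₄ = -14.375 − 0.25·(-141.75) = 21.0625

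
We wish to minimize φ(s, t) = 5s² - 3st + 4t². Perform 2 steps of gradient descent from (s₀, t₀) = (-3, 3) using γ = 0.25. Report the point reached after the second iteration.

(-14.0625, 10.3125)

∇φ = (10s - 3t, -3s + 8t)
Step 1: at (-3, 3), ∇φ = (-39, 33) → (-3, 3) − 0.25·(-39, 33) = (6.75, -5.25)
Step 2: at (6.75, -5.25), ∇φ = (83.25, -62.25) → (6.75, -5.25) − 0.25·(83.25, -62.25) = (-14.0625, 10.3125)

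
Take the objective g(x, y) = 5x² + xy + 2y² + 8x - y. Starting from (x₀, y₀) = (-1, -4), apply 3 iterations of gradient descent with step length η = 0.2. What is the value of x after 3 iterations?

∇g = (10x + y + 8, x + 4y - 1)
(x₁, y₁) = (-1, -4) − 0.2·(-6, -18) = (0.2, -0.4)
(x₂, y₂) = (0.2, -0.4) − 0.2·(9.6, -2.4) = (-1.72, 0.08)
(x₃, y₃) = (-1.72, 0.08) − 0.2·(-9.12, -2.4) = (0.104, 0.56)
x = 0.104

0.104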